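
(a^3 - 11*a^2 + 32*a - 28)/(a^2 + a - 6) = (a^2 - 9*a + 14)/(a + 3)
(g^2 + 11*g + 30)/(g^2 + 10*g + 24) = (g + 5)/(g + 4)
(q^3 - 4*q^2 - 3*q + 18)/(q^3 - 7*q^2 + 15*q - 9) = (q + 2)/(q - 1)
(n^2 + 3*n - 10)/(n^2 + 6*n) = (n^2 + 3*n - 10)/(n*(n + 6))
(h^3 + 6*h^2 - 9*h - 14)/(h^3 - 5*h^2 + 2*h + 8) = (h + 7)/(h - 4)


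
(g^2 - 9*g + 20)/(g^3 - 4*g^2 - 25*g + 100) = 1/(g + 5)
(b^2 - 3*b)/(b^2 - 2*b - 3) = b/(b + 1)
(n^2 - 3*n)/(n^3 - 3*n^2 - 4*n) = (3 - n)/(-n^2 + 3*n + 4)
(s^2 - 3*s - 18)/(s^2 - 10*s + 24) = (s + 3)/(s - 4)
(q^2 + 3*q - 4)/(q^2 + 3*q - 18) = (q^2 + 3*q - 4)/(q^2 + 3*q - 18)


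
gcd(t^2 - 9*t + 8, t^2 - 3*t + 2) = t - 1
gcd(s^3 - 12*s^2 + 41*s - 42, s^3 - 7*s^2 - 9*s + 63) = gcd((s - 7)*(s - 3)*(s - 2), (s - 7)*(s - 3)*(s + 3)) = s^2 - 10*s + 21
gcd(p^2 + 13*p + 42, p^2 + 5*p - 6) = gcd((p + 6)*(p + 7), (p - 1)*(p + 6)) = p + 6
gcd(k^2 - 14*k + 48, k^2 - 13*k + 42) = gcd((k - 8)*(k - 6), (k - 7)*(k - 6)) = k - 6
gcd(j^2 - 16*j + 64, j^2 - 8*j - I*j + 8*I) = j - 8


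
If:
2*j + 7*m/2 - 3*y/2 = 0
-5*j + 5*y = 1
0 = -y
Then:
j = -1/5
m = 4/35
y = 0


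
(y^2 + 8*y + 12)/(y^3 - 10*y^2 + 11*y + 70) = (y + 6)/(y^2 - 12*y + 35)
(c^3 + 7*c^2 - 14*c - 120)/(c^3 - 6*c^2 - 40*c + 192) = (c + 5)/(c - 8)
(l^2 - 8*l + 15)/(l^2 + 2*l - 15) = (l - 5)/(l + 5)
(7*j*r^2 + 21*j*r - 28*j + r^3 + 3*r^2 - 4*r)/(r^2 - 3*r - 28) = (7*j*r - 7*j + r^2 - r)/(r - 7)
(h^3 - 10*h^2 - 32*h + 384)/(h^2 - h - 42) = (h^2 - 16*h + 64)/(h - 7)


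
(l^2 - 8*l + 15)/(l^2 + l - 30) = (l - 3)/(l + 6)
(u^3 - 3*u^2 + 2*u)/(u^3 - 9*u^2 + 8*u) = (u - 2)/(u - 8)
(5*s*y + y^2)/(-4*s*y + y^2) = (5*s + y)/(-4*s + y)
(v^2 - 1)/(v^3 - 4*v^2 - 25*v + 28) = (v + 1)/(v^2 - 3*v - 28)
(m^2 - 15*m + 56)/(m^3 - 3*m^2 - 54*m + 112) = (m - 7)/(m^2 + 5*m - 14)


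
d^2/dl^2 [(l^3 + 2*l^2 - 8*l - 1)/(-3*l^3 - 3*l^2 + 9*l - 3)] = 2*(-l^6 + 15*l^5 + 18*l^4 + 40*l^3 - 39*l^2 - 39*l + 30)/(3*(l^9 + 3*l^8 - 6*l^7 - 14*l^6 + 24*l^5 + 12*l^4 - 42*l^3 + 30*l^2 - 9*l + 1))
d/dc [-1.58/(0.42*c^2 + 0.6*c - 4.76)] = (1.3272*c + 0.948)/(0.42*c^2 + 0.6*c - 4.76)^2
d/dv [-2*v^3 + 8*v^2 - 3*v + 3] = -6*v^2 + 16*v - 3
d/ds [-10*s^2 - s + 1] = -20*s - 1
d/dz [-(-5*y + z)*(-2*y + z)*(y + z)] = -3*y^2 + 12*y*z - 3*z^2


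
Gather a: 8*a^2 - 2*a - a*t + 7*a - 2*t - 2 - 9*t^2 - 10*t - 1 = 8*a^2 + a*(5 - t) - 9*t^2 - 12*t - 3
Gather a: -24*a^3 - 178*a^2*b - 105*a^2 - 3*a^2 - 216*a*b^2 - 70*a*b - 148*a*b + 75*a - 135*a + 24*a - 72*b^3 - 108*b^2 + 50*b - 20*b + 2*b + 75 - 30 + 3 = -24*a^3 + a^2*(-178*b - 108) + a*(-216*b^2 - 218*b - 36) - 72*b^3 - 108*b^2 + 32*b + 48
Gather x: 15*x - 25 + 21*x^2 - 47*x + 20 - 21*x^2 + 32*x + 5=0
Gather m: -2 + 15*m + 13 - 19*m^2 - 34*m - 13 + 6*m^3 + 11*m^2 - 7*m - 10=6*m^3 - 8*m^2 - 26*m - 12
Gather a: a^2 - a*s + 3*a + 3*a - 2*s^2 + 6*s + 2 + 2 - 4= a^2 + a*(6 - s) - 2*s^2 + 6*s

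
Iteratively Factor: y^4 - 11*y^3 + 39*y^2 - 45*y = (y - 3)*(y^3 - 8*y^2 + 15*y) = y*(y - 3)*(y^2 - 8*y + 15) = y*(y - 5)*(y - 3)*(y - 3)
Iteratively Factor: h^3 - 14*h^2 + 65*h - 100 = (h - 5)*(h^2 - 9*h + 20) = (h - 5)*(h - 4)*(h - 5)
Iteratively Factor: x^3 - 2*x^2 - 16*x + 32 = (x - 2)*(x^2 - 16) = (x - 2)*(x + 4)*(x - 4)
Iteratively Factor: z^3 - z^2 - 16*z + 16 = (z - 4)*(z^2 + 3*z - 4) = (z - 4)*(z + 4)*(z - 1)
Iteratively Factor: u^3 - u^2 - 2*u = (u - 2)*(u^2 + u) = (u - 2)*(u + 1)*(u)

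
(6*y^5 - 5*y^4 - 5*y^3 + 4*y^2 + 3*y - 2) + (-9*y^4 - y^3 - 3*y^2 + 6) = 6*y^5 - 14*y^4 - 6*y^3 + y^2 + 3*y + 4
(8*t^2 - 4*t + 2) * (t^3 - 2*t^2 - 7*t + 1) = 8*t^5 - 20*t^4 - 46*t^3 + 32*t^2 - 18*t + 2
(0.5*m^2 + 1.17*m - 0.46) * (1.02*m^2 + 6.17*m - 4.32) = 0.51*m^4 + 4.2784*m^3 + 4.5897*m^2 - 7.8926*m + 1.9872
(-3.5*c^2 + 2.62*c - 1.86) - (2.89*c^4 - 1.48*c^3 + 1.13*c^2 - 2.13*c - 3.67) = -2.89*c^4 + 1.48*c^3 - 4.63*c^2 + 4.75*c + 1.81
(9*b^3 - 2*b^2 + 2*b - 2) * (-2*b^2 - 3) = -18*b^5 + 4*b^4 - 31*b^3 + 10*b^2 - 6*b + 6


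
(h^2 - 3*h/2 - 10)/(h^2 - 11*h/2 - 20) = (h - 4)/(h - 8)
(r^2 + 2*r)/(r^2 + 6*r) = (r + 2)/(r + 6)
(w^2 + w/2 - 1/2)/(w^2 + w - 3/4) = 2*(w + 1)/(2*w + 3)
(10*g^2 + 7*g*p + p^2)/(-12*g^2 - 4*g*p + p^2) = (5*g + p)/(-6*g + p)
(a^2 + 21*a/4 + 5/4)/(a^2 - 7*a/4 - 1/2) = (a + 5)/(a - 2)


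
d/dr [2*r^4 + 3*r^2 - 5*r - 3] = 8*r^3 + 6*r - 5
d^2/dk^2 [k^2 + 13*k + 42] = 2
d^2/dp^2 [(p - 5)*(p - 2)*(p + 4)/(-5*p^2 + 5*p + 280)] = 72*(-p^3 + 6*p^2 - 174*p + 170)/(5*(p^6 - 3*p^5 - 165*p^4 + 335*p^3 + 9240*p^2 - 9408*p - 175616))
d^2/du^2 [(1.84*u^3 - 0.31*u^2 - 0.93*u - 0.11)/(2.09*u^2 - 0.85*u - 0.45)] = (-1.4210854715202e-14*u^5 - 3.106256*u^3 - 0.409476*u^2 - 1.8399*u + 0.22004)/(9.129329*u^6 - 11.138655*u^5 - 1.36686*u^4 + 4.182425*u^3 + 0.2943*u^2 - 0.516375*u - 0.091125)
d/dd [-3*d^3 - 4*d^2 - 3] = d*(-9*d - 8)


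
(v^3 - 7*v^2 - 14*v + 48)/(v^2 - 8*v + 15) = (v^3 - 7*v^2 - 14*v + 48)/(v^2 - 8*v + 15)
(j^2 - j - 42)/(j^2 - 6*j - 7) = (j + 6)/(j + 1)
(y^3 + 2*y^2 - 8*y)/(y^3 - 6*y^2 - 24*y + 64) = y/(y - 8)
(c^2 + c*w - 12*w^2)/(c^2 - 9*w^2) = (c + 4*w)/(c + 3*w)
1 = 1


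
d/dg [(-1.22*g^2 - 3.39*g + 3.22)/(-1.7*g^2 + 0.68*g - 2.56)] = (-6.5926*g^2 + 17.1944*g + 6.4888)/(2.89*g^4 - 2.312*g^3 + 9.1664*g^2 - 3.4816*g + 6.5536)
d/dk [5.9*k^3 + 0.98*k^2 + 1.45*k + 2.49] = 17.7*k^2 + 1.96*k + 1.45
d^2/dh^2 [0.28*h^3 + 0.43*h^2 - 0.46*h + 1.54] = 1.68*h + 0.86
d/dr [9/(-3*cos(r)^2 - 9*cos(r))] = -3*(2*cos(r) + 3)*sin(r)/((cos(r) + 3)^2*cos(r)^2)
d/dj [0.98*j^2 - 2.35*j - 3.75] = 1.96*j - 2.35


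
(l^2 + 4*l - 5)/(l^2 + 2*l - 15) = (l - 1)/(l - 3)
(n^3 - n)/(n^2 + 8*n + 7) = n*(n - 1)/(n + 7)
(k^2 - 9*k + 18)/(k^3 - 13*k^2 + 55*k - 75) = (k - 6)/(k^2 - 10*k + 25)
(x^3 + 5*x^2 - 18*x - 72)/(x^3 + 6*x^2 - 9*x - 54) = (x - 4)/(x - 3)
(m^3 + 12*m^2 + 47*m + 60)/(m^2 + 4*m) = m + 8 + 15/m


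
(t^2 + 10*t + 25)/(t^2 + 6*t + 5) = (t + 5)/(t + 1)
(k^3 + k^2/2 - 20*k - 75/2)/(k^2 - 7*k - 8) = (-2*k^3 - k^2 + 40*k + 75)/(2*(-k^2 + 7*k + 8))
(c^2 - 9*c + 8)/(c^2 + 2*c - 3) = (c - 8)/(c + 3)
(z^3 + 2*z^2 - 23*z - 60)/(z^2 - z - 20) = z + 3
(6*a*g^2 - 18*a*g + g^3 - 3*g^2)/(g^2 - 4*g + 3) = g*(6*a + g)/(g - 1)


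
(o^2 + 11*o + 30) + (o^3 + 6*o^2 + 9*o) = o^3 + 7*o^2 + 20*o + 30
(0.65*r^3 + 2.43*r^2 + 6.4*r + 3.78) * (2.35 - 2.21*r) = -1.4365*r^4 - 3.8428*r^3 - 8.4335*r^2 + 6.6862*r + 8.883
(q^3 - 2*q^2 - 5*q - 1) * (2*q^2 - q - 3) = 2*q^5 - 5*q^4 - 11*q^3 + 9*q^2 + 16*q + 3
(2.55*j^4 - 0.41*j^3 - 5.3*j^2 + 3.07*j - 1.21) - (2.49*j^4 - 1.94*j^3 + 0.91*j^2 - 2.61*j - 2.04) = 0.0599999999999996*j^4 + 1.53*j^3 - 6.21*j^2 + 5.68*j + 0.83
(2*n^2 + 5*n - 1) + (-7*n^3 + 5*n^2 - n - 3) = -7*n^3 + 7*n^2 + 4*n - 4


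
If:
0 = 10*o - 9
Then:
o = 9/10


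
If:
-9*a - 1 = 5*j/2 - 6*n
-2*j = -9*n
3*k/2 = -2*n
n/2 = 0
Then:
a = -1/9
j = 0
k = 0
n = 0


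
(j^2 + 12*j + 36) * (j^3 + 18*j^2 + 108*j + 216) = j^5 + 30*j^4 + 360*j^3 + 2160*j^2 + 6480*j + 7776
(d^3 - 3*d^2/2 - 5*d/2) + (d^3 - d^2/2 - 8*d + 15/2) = 2*d^3 - 2*d^2 - 21*d/2 + 15/2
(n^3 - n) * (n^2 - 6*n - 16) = n^5 - 6*n^4 - 17*n^3 + 6*n^2 + 16*n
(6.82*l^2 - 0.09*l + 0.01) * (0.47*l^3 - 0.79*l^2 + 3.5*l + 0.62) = 3.2054*l^5 - 5.4301*l^4 + 23.9458*l^3 + 3.9055*l^2 - 0.0208*l + 0.0062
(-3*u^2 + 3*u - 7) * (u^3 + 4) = -3*u^5 + 3*u^4 - 7*u^3 - 12*u^2 + 12*u - 28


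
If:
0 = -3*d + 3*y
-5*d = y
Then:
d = 0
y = 0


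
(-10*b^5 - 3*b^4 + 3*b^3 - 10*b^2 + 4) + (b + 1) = -10*b^5 - 3*b^4 + 3*b^3 - 10*b^2 + b + 5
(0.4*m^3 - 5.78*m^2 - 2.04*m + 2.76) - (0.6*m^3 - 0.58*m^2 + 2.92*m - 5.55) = -0.2*m^3 - 5.2*m^2 - 4.96*m + 8.31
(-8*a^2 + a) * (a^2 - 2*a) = -8*a^4 + 17*a^3 - 2*a^2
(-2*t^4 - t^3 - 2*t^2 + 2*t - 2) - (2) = -2*t^4 - t^3 - 2*t^2 + 2*t - 4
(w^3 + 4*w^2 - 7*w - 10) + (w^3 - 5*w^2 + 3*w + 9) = 2*w^3 - w^2 - 4*w - 1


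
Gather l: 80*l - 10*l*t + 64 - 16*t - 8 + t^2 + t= l*(80 - 10*t) + t^2 - 15*t + 56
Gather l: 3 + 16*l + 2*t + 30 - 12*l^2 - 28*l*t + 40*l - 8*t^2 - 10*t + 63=-12*l^2 + l*(56 - 28*t) - 8*t^2 - 8*t + 96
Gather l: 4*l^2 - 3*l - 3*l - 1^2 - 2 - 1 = 4*l^2 - 6*l - 4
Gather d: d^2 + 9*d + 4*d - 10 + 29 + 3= d^2 + 13*d + 22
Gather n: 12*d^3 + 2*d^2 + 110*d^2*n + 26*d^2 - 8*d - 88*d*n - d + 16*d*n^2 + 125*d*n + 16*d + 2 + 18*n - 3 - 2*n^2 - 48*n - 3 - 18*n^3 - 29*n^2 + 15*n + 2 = 12*d^3 + 28*d^2 + 7*d - 18*n^3 + n^2*(16*d - 31) + n*(110*d^2 + 37*d - 15) - 2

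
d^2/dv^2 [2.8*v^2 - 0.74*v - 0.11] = 5.60000000000000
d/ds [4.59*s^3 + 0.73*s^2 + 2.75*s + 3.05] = 13.77*s^2 + 1.46*s + 2.75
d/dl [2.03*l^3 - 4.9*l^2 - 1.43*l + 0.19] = 6.09*l^2 - 9.8*l - 1.43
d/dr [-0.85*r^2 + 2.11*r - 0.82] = 2.11 - 1.7*r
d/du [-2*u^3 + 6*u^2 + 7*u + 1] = -6*u^2 + 12*u + 7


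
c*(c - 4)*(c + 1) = c^3 - 3*c^2 - 4*c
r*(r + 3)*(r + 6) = r^3 + 9*r^2 + 18*r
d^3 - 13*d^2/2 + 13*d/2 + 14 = (d - 4)*(d - 7/2)*(d + 1)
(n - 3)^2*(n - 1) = n^3 - 7*n^2 + 15*n - 9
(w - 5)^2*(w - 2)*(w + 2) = w^4 - 10*w^3 + 21*w^2 + 40*w - 100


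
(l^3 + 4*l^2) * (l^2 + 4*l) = l^5 + 8*l^4 + 16*l^3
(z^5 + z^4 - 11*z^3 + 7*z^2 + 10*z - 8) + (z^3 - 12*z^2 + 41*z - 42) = z^5 + z^4 - 10*z^3 - 5*z^2 + 51*z - 50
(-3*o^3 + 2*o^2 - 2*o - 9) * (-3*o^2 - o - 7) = 9*o^5 - 3*o^4 + 25*o^3 + 15*o^2 + 23*o + 63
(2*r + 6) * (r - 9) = 2*r^2 - 12*r - 54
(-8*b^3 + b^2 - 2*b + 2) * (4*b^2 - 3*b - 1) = -32*b^5 + 28*b^4 - 3*b^3 + 13*b^2 - 4*b - 2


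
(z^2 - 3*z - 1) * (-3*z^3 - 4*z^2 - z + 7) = -3*z^5 + 5*z^4 + 14*z^3 + 14*z^2 - 20*z - 7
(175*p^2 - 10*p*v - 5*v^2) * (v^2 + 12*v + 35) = 175*p^2*v^2 + 2100*p^2*v + 6125*p^2 - 10*p*v^3 - 120*p*v^2 - 350*p*v - 5*v^4 - 60*v^3 - 175*v^2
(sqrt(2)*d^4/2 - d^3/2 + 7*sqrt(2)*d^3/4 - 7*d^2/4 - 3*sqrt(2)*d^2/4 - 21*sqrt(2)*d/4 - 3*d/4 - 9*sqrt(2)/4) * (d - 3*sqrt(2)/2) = sqrt(2)*d^5/2 - 2*d^4 + 7*sqrt(2)*d^4/4 - 7*d^3 - 21*sqrt(2)*d^2/8 + 3*d^2/2 - 9*sqrt(2)*d/8 + 63*d/4 + 27/4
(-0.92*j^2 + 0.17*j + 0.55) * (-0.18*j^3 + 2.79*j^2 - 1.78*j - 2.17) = 0.1656*j^5 - 2.5974*j^4 + 2.0129*j^3 + 3.2283*j^2 - 1.3479*j - 1.1935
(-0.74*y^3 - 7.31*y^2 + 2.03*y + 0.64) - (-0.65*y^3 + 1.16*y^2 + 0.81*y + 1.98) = -0.09*y^3 - 8.47*y^2 + 1.22*y - 1.34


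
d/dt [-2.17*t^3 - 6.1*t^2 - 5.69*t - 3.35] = -6.51*t^2 - 12.2*t - 5.69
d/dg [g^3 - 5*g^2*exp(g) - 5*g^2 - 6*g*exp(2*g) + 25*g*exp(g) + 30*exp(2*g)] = -5*g^2*exp(g) + 3*g^2 - 12*g*exp(2*g) + 15*g*exp(g) - 10*g + 54*exp(2*g) + 25*exp(g)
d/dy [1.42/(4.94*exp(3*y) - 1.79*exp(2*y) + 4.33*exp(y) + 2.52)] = (-21.0444*exp(2*y) + 5.0836*exp(y) - 6.1486)*exp(y)/(4.94*exp(3*y) - 1.79*exp(2*y) + 4.33*exp(y) + 2.52)^2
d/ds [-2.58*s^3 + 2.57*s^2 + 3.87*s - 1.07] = -7.74*s^2 + 5.14*s + 3.87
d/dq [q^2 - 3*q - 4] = 2*q - 3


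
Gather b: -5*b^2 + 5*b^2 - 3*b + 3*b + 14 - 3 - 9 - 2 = 0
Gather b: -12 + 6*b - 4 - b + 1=5*b - 15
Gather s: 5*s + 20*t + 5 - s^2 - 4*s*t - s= -s^2 + s*(4 - 4*t) + 20*t + 5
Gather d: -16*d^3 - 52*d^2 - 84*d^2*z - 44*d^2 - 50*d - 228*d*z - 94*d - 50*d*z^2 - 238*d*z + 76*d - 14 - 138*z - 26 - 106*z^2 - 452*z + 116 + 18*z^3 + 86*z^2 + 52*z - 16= -16*d^3 + d^2*(-84*z - 96) + d*(-50*z^2 - 466*z - 68) + 18*z^3 - 20*z^2 - 538*z + 60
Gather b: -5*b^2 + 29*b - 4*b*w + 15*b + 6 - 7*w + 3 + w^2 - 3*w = -5*b^2 + b*(44 - 4*w) + w^2 - 10*w + 9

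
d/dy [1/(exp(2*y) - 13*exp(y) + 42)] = (13 - 2*exp(y))*exp(y)/(exp(2*y) - 13*exp(y) + 42)^2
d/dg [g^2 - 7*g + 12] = 2*g - 7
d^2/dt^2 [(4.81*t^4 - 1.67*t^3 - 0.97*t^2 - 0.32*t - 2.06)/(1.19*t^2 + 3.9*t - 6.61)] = (13.622882*t^6 + 133.93926*t^5 + 211.950726*t^4 - 2052.92811*t^3 + 2716.931058*t^2 - 510.26013*t - 196.333942)/(1.685159*t^6 + 16.56837*t^5 + 26.218437*t^4 - 124.74306*t^3 - 145.633503*t^2 + 511.19757*t - 288.804781)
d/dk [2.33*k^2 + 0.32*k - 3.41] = 4.66*k + 0.32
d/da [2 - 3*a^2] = -6*a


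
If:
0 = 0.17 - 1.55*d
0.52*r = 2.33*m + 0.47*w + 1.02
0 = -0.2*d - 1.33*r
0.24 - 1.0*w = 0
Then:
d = 0.11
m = -0.49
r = -0.02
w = 0.24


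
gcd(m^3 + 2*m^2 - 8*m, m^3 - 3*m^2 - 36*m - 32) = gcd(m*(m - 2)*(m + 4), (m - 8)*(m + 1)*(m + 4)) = m + 4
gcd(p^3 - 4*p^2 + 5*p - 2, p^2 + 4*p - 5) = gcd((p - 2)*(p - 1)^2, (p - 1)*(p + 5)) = p - 1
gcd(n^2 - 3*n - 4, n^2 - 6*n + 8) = n - 4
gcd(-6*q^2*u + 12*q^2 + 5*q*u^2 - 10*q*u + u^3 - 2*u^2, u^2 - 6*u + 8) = u - 2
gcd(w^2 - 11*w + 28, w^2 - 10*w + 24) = w - 4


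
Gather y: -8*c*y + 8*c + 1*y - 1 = 8*c + y*(1 - 8*c) - 1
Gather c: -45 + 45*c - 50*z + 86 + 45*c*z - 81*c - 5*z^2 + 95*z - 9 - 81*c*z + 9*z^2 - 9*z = c*(-36*z - 36) + 4*z^2 + 36*z + 32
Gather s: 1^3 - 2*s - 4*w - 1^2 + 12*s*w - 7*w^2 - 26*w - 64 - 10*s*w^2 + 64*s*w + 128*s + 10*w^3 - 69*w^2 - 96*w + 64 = s*(-10*w^2 + 76*w + 126) + 10*w^3 - 76*w^2 - 126*w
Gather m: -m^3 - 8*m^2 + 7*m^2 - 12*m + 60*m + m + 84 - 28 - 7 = -m^3 - m^2 + 49*m + 49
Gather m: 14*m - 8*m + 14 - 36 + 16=6*m - 6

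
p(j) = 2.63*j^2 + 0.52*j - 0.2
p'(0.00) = 0.52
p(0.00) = -0.20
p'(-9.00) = -46.82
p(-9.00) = 208.15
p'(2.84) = 15.46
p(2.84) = 22.49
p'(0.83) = 4.89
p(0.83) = 2.04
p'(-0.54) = -2.32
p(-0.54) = 0.29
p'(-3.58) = -18.31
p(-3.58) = 31.65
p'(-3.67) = -18.78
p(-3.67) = 33.31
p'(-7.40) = -38.40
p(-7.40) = 139.97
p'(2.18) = 11.99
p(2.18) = 13.43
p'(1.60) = 8.94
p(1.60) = 7.36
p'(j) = 5.26*j + 0.52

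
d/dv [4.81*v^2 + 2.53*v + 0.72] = 9.62*v + 2.53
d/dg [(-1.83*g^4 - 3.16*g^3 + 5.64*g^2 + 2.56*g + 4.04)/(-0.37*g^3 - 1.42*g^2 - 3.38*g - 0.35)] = (0.6771*g^6 + 5.1972*g^5 + 25.1302*g^4 + 25.818*g^3 - 7.6256*g^2 + 7.5256*g + 12.7592)/(0.1369*g^6 + 1.0508*g^5 + 4.5176*g^4 + 9.8582*g^3 + 12.4184*g^2 + 2.366*g + 0.1225)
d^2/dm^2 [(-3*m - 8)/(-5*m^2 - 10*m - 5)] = 6*(m + 6)/(5*(m^4 + 4*m^3 + 6*m^2 + 4*m + 1))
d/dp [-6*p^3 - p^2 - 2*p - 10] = -18*p^2 - 2*p - 2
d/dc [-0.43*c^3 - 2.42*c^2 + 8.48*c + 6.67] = -1.29*c^2 - 4.84*c + 8.48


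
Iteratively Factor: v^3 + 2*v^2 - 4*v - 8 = (v - 2)*(v^2 + 4*v + 4) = (v - 2)*(v + 2)*(v + 2)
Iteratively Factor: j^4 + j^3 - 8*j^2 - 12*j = (j - 3)*(j^3 + 4*j^2 + 4*j) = j*(j - 3)*(j^2 + 4*j + 4) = j*(j - 3)*(j + 2)*(j + 2)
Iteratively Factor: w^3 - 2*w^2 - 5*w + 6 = (w + 2)*(w^2 - 4*w + 3) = (w - 3)*(w + 2)*(w - 1)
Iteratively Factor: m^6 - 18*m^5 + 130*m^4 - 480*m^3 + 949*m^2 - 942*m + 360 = (m - 2)*(m^5 - 16*m^4 + 98*m^3 - 284*m^2 + 381*m - 180) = (m - 4)*(m - 2)*(m^4 - 12*m^3 + 50*m^2 - 84*m + 45) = (m - 4)*(m - 2)*(m - 1)*(m^3 - 11*m^2 + 39*m - 45) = (m - 5)*(m - 4)*(m - 2)*(m - 1)*(m^2 - 6*m + 9) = (m - 5)*(m - 4)*(m - 3)*(m - 2)*(m - 1)*(m - 3)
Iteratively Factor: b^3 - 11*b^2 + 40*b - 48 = (b - 3)*(b^2 - 8*b + 16) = (b - 4)*(b - 3)*(b - 4)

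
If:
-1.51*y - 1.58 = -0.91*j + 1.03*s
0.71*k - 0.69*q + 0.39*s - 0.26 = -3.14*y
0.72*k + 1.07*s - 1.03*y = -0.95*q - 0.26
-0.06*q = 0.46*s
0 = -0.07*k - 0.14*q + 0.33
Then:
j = 3.57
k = -2.26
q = 3.49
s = -0.45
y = 1.42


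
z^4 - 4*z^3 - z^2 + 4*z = z*(z - 4)*(z - 1)*(z + 1)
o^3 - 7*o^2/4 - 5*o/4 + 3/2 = (o - 2)*(o - 3/4)*(o + 1)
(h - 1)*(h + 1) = h^2 - 1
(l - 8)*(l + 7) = l^2 - l - 56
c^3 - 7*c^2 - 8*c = c*(c - 8)*(c + 1)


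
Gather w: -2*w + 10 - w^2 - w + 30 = -w^2 - 3*w + 40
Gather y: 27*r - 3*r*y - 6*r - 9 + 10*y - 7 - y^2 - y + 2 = 21*r - y^2 + y*(9 - 3*r) - 14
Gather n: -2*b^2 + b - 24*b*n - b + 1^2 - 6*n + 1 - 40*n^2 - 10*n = -2*b^2 - 40*n^2 + n*(-24*b - 16) + 2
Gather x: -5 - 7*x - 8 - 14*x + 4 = -21*x - 9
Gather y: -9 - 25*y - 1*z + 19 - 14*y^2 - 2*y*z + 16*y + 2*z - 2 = -14*y^2 + y*(-2*z - 9) + z + 8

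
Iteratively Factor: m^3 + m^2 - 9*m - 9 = (m - 3)*(m^2 + 4*m + 3) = (m - 3)*(m + 3)*(m + 1)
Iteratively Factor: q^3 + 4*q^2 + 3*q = (q + 3)*(q^2 + q) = q*(q + 3)*(q + 1)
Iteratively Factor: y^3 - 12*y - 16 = (y + 2)*(y^2 - 2*y - 8) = (y + 2)^2*(y - 4)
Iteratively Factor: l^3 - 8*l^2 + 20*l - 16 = (l - 4)*(l^2 - 4*l + 4) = (l - 4)*(l - 2)*(l - 2)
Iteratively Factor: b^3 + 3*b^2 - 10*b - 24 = (b - 3)*(b^2 + 6*b + 8) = (b - 3)*(b + 4)*(b + 2)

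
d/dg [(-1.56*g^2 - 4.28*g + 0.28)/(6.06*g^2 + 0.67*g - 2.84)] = (24.8916*g^2 + 5.4672*g + 11.9676)/(36.7236*g^4 + 8.1204*g^3 - 33.9719*g^2 - 3.8056*g + 8.0656)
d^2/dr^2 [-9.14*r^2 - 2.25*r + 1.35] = -18.2800000000000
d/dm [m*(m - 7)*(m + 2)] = 3*m^2 - 10*m - 14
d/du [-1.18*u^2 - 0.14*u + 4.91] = -2.36*u - 0.14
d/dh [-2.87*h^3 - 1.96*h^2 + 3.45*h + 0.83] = -8.61*h^2 - 3.92*h + 3.45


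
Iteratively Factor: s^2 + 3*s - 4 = (s - 1)*(s + 4)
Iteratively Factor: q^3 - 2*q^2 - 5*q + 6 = (q - 3)*(q^2 + q - 2) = (q - 3)*(q - 1)*(q + 2)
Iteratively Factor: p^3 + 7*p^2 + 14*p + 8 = (p + 2)*(p^2 + 5*p + 4) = (p + 1)*(p + 2)*(p + 4)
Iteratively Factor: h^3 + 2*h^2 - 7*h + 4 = (h - 1)*(h^2 + 3*h - 4) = (h - 1)^2*(h + 4)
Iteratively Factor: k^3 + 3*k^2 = (k)*(k^2 + 3*k) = k^2*(k + 3)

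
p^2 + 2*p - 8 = (p - 2)*(p + 4)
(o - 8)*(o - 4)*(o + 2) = o^3 - 10*o^2 + 8*o + 64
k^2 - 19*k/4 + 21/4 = (k - 3)*(k - 7/4)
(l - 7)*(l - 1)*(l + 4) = l^3 - 4*l^2 - 25*l + 28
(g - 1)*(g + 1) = g^2 - 1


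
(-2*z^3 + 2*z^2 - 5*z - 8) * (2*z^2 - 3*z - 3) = -4*z^5 + 10*z^4 - 10*z^3 - 7*z^2 + 39*z + 24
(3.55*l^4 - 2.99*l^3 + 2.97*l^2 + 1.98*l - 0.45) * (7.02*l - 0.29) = 24.921*l^5 - 22.0193*l^4 + 21.7165*l^3 + 13.0383*l^2 - 3.7332*l + 0.1305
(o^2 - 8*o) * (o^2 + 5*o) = o^4 - 3*o^3 - 40*o^2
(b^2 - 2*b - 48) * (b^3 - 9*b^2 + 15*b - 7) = b^5 - 11*b^4 - 15*b^3 + 395*b^2 - 706*b + 336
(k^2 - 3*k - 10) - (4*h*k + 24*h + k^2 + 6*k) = -4*h*k - 24*h - 9*k - 10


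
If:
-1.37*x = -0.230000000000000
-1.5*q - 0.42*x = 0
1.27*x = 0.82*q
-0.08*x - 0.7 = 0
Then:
No Solution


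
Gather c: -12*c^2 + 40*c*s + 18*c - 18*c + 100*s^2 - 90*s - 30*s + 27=-12*c^2 + 40*c*s + 100*s^2 - 120*s + 27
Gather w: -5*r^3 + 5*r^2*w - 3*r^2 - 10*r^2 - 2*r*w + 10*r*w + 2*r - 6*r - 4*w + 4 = -5*r^3 - 13*r^2 - 4*r + w*(5*r^2 + 8*r - 4) + 4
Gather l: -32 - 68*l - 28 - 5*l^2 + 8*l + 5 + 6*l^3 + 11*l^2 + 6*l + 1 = 6*l^3 + 6*l^2 - 54*l - 54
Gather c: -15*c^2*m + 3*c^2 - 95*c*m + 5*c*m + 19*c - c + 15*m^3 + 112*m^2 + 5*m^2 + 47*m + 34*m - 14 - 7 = c^2*(3 - 15*m) + c*(18 - 90*m) + 15*m^3 + 117*m^2 + 81*m - 21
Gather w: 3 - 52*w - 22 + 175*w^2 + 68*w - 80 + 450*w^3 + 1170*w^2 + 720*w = 450*w^3 + 1345*w^2 + 736*w - 99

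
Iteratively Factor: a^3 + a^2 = (a + 1)*(a^2) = a*(a + 1)*(a)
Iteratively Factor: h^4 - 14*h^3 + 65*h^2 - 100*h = (h)*(h^3 - 14*h^2 + 65*h - 100) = h*(h - 5)*(h^2 - 9*h + 20) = h*(h - 5)*(h - 4)*(h - 5)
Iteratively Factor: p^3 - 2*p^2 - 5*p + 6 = (p + 2)*(p^2 - 4*p + 3) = (p - 1)*(p + 2)*(p - 3)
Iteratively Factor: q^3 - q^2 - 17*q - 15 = (q + 1)*(q^2 - 2*q - 15) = (q + 1)*(q + 3)*(q - 5)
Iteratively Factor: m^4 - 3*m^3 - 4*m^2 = (m - 4)*(m^3 + m^2) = m*(m - 4)*(m^2 + m) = m^2*(m - 4)*(m + 1)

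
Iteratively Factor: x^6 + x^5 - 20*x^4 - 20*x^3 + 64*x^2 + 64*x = (x)*(x^5 + x^4 - 20*x^3 - 20*x^2 + 64*x + 64) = x*(x + 2)*(x^4 - x^3 - 18*x^2 + 16*x + 32) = x*(x - 4)*(x + 2)*(x^3 + 3*x^2 - 6*x - 8) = x*(x - 4)*(x + 1)*(x + 2)*(x^2 + 2*x - 8) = x*(x - 4)*(x + 1)*(x + 2)*(x + 4)*(x - 2)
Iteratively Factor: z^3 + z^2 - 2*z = (z - 1)*(z^2 + 2*z) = (z - 1)*(z + 2)*(z)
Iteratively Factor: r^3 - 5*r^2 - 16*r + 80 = (r + 4)*(r^2 - 9*r + 20) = (r - 5)*(r + 4)*(r - 4)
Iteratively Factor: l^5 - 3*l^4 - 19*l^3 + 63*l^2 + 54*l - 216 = (l - 3)*(l^4 - 19*l^2 + 6*l + 72) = (l - 3)*(l + 4)*(l^3 - 4*l^2 - 3*l + 18) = (l - 3)^2*(l + 4)*(l^2 - l - 6) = (l - 3)^2*(l + 2)*(l + 4)*(l - 3)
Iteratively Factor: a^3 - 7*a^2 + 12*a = (a)*(a^2 - 7*a + 12) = a*(a - 3)*(a - 4)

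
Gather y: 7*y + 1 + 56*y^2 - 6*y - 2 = 56*y^2 + y - 1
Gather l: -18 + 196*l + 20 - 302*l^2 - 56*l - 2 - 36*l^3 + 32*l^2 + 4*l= -36*l^3 - 270*l^2 + 144*l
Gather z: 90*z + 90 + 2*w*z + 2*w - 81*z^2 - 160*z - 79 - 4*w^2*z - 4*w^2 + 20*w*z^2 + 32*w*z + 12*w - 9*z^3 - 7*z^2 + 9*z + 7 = -4*w^2 + 14*w - 9*z^3 + z^2*(20*w - 88) + z*(-4*w^2 + 34*w - 61) + 18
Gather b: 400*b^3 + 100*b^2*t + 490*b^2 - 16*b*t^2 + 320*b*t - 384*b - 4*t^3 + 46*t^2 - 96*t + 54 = 400*b^3 + b^2*(100*t + 490) + b*(-16*t^2 + 320*t - 384) - 4*t^3 + 46*t^2 - 96*t + 54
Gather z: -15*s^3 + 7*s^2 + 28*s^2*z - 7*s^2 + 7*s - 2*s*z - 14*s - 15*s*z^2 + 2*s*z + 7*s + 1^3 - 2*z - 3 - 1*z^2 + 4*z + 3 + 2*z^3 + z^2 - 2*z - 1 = -15*s^3 + 28*s^2*z - 15*s*z^2 + 2*z^3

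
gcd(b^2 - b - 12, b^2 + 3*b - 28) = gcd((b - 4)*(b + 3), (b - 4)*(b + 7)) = b - 4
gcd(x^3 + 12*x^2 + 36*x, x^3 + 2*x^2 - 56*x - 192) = x + 6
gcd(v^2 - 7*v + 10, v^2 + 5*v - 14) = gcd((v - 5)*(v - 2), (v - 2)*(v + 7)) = v - 2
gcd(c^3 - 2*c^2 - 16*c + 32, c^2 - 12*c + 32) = c - 4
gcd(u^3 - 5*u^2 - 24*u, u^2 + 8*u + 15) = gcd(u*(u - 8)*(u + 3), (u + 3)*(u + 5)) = u + 3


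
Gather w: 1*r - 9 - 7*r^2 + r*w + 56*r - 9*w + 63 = -7*r^2 + 57*r + w*(r - 9) + 54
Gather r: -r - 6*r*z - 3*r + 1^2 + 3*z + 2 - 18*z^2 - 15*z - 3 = r*(-6*z - 4) - 18*z^2 - 12*z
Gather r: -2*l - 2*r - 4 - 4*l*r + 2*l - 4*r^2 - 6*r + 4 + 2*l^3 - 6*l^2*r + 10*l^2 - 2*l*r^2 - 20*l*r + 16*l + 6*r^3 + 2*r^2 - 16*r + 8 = 2*l^3 + 10*l^2 + 16*l + 6*r^3 + r^2*(-2*l - 2) + r*(-6*l^2 - 24*l - 24) + 8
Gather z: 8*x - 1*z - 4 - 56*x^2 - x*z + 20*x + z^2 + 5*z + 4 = -56*x^2 + 28*x + z^2 + z*(4 - x)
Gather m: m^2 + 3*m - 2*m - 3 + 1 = m^2 + m - 2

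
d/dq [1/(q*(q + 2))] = 2*(-q - 1)/(q^2*(q^2 + 4*q + 4))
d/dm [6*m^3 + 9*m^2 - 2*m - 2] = 18*m^2 + 18*m - 2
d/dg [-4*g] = -4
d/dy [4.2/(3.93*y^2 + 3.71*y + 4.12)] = (-33.012*y - 15.582)/(3.93*y^2 + 3.71*y + 4.12)^2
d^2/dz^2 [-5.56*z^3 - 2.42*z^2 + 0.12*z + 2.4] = -33.36*z - 4.84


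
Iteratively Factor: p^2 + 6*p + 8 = (p + 4)*(p + 2)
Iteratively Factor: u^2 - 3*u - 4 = (u + 1)*(u - 4)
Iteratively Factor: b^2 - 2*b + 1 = (b - 1)*(b - 1)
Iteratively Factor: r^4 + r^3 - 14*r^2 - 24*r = (r)*(r^3 + r^2 - 14*r - 24) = r*(r + 3)*(r^2 - 2*r - 8) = r*(r - 4)*(r + 3)*(r + 2)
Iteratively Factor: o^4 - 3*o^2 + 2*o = (o)*(o^3 - 3*o + 2) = o*(o + 2)*(o^2 - 2*o + 1) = o*(o - 1)*(o + 2)*(o - 1)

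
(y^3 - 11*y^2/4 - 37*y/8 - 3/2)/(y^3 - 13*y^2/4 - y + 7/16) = 2*(4*y^2 - 13*y - 12)/(8*y^2 - 30*y + 7)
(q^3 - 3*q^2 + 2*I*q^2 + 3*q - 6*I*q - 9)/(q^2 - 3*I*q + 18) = (q^2 - q*(3 + I) + 3*I)/(q - 6*I)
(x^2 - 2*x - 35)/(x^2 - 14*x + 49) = (x + 5)/(x - 7)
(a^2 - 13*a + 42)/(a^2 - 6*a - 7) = (a - 6)/(a + 1)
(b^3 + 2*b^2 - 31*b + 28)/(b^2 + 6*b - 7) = b - 4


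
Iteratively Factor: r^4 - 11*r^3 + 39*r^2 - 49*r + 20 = (r - 1)*(r^3 - 10*r^2 + 29*r - 20) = (r - 4)*(r - 1)*(r^2 - 6*r + 5) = (r - 4)*(r - 1)^2*(r - 5)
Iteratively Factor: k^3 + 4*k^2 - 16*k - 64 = (k + 4)*(k^2 - 16) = (k + 4)^2*(k - 4)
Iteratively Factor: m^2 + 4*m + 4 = (m + 2)*(m + 2)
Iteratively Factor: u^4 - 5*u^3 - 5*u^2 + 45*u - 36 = (u - 4)*(u^3 - u^2 - 9*u + 9) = (u - 4)*(u - 3)*(u^2 + 2*u - 3) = (u - 4)*(u - 3)*(u + 3)*(u - 1)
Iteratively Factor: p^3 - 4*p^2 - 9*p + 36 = (p - 4)*(p^2 - 9) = (p - 4)*(p + 3)*(p - 3)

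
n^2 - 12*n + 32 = (n - 8)*(n - 4)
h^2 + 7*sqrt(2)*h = h*(h + 7*sqrt(2))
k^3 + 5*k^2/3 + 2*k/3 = k*(k + 2/3)*(k + 1)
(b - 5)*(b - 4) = b^2 - 9*b + 20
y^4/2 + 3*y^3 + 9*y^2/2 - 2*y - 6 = (y/2 + 1)*(y - 1)*(y + 2)*(y + 3)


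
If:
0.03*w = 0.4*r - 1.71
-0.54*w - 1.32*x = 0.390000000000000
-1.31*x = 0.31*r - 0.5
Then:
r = 4.34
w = 0.85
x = -0.65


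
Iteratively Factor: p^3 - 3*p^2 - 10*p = (p)*(p^2 - 3*p - 10) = p*(p - 5)*(p + 2)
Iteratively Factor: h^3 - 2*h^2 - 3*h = (h + 1)*(h^2 - 3*h) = (h - 3)*(h + 1)*(h)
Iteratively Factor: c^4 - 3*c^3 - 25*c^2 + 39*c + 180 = (c - 4)*(c^3 + c^2 - 21*c - 45) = (c - 5)*(c - 4)*(c^2 + 6*c + 9) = (c - 5)*(c - 4)*(c + 3)*(c + 3)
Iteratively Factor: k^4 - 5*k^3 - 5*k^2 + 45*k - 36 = (k - 4)*(k^3 - k^2 - 9*k + 9) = (k - 4)*(k - 3)*(k^2 + 2*k - 3) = (k - 4)*(k - 3)*(k - 1)*(k + 3)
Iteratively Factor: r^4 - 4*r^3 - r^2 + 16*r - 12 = (r - 2)*(r^3 - 2*r^2 - 5*r + 6) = (r - 2)*(r + 2)*(r^2 - 4*r + 3) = (r - 3)*(r - 2)*(r + 2)*(r - 1)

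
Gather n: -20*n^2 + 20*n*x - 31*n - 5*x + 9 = -20*n^2 + n*(20*x - 31) - 5*x + 9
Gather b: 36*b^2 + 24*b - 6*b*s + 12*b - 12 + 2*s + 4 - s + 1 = 36*b^2 + b*(36 - 6*s) + s - 7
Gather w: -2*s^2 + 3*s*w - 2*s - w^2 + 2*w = -2*s^2 - 2*s - w^2 + w*(3*s + 2)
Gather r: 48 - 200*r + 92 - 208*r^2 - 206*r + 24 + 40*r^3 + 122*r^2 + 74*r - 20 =40*r^3 - 86*r^2 - 332*r + 144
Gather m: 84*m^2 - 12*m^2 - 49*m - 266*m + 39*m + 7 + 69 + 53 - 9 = 72*m^2 - 276*m + 120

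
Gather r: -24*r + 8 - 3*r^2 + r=-3*r^2 - 23*r + 8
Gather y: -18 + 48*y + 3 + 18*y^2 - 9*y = 18*y^2 + 39*y - 15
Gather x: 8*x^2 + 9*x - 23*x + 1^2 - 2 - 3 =8*x^2 - 14*x - 4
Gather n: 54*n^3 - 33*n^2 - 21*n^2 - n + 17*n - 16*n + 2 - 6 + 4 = 54*n^3 - 54*n^2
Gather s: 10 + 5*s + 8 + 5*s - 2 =10*s + 16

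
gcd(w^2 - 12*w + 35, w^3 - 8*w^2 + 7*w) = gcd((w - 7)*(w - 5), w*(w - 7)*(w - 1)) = w - 7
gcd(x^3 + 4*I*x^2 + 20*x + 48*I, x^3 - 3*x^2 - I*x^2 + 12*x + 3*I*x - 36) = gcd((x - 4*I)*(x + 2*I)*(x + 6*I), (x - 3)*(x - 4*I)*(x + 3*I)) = x - 4*I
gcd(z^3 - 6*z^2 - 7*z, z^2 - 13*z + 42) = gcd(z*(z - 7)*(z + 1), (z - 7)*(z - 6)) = z - 7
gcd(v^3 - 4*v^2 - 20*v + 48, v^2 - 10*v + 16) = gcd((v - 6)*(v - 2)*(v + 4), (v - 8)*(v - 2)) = v - 2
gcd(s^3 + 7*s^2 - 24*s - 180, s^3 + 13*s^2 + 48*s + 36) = s^2 + 12*s + 36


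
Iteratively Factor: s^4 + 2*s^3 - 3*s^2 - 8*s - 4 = (s + 1)*(s^3 + s^2 - 4*s - 4) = (s - 2)*(s + 1)*(s^2 + 3*s + 2) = (s - 2)*(s + 1)^2*(s + 2)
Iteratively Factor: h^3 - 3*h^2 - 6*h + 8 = (h + 2)*(h^2 - 5*h + 4) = (h - 1)*(h + 2)*(h - 4)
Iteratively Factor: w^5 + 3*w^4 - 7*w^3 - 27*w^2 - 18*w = (w + 1)*(w^4 + 2*w^3 - 9*w^2 - 18*w) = (w + 1)*(w + 2)*(w^3 - 9*w) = w*(w + 1)*(w + 2)*(w^2 - 9) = w*(w - 3)*(w + 1)*(w + 2)*(w + 3)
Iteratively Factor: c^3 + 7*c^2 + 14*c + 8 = (c + 1)*(c^2 + 6*c + 8) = (c + 1)*(c + 4)*(c + 2)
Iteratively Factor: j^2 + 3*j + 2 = (j + 1)*(j + 2)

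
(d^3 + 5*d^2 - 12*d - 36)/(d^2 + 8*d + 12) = d - 3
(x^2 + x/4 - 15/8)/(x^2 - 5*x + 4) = (x^2 + x/4 - 15/8)/(x^2 - 5*x + 4)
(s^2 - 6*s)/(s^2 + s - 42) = s/(s + 7)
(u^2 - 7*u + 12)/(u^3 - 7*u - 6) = (u - 4)/(u^2 + 3*u + 2)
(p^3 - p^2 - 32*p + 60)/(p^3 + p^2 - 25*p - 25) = (p^2 + 4*p - 12)/(p^2 + 6*p + 5)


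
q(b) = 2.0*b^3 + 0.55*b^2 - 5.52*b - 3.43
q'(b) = 6.0*b^2 + 1.1*b - 5.52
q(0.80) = -6.47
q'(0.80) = -0.80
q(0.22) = -4.60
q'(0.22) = -4.99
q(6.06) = 428.41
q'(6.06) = 221.49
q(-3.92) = -93.81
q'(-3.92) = 82.37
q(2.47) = 16.43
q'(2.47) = 33.80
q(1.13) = -6.08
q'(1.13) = 3.38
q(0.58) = -6.06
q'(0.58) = -2.86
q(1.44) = -4.27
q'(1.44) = 8.51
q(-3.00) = -35.92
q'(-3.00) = 45.18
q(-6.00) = -382.51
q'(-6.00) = 203.88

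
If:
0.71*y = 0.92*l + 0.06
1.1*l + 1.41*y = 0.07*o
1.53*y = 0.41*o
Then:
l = -0.04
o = 0.13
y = 0.04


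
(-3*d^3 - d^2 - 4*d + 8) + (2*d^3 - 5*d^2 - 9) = -d^3 - 6*d^2 - 4*d - 1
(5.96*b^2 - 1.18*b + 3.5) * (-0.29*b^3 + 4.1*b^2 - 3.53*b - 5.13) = -1.7284*b^5 + 24.7782*b^4 - 26.8918*b^3 - 12.0594*b^2 - 6.3016*b - 17.955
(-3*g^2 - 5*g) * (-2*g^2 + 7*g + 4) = 6*g^4 - 11*g^3 - 47*g^2 - 20*g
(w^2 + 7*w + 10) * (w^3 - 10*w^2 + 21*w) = w^5 - 3*w^4 - 39*w^3 + 47*w^2 + 210*w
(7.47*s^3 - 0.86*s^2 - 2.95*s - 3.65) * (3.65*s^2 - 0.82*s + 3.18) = 27.2655*s^5 - 9.2644*s^4 + 13.6923*s^3 - 13.6383*s^2 - 6.388*s - 11.607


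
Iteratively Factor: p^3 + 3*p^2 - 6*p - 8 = (p + 4)*(p^2 - p - 2) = (p + 1)*(p + 4)*(p - 2)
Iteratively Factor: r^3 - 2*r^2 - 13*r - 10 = (r + 2)*(r^2 - 4*r - 5) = (r - 5)*(r + 2)*(r + 1)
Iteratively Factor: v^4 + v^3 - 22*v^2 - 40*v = (v)*(v^3 + v^2 - 22*v - 40) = v*(v + 4)*(v^2 - 3*v - 10) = v*(v - 5)*(v + 4)*(v + 2)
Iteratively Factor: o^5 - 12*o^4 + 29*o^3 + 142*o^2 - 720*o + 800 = (o - 5)*(o^4 - 7*o^3 - 6*o^2 + 112*o - 160) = (o - 5)^2*(o^3 - 2*o^2 - 16*o + 32) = (o - 5)^2*(o - 2)*(o^2 - 16) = (o - 5)^2*(o - 4)*(o - 2)*(o + 4)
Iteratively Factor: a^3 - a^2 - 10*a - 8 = (a - 4)*(a^2 + 3*a + 2) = (a - 4)*(a + 1)*(a + 2)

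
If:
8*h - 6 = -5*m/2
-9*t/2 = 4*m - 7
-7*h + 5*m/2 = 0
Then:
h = 2/5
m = 28/25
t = 14/25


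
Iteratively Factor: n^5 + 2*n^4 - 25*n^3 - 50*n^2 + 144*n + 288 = (n - 4)*(n^4 + 6*n^3 - n^2 - 54*n - 72) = (n - 4)*(n + 3)*(n^3 + 3*n^2 - 10*n - 24) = (n - 4)*(n + 2)*(n + 3)*(n^2 + n - 12) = (n - 4)*(n + 2)*(n + 3)*(n + 4)*(n - 3)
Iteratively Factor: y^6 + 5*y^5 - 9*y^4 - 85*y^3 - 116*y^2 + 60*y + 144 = (y + 2)*(y^5 + 3*y^4 - 15*y^3 - 55*y^2 - 6*y + 72) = (y - 1)*(y + 2)*(y^4 + 4*y^3 - 11*y^2 - 66*y - 72) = (y - 1)*(y + 2)^2*(y^3 + 2*y^2 - 15*y - 36) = (y - 4)*(y - 1)*(y + 2)^2*(y^2 + 6*y + 9) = (y - 4)*(y - 1)*(y + 2)^2*(y + 3)*(y + 3)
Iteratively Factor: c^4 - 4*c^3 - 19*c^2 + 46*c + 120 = (c + 3)*(c^3 - 7*c^2 + 2*c + 40) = (c + 2)*(c + 3)*(c^2 - 9*c + 20) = (c - 5)*(c + 2)*(c + 3)*(c - 4)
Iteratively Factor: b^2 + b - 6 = (b + 3)*(b - 2)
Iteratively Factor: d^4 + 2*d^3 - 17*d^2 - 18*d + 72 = (d - 2)*(d^3 + 4*d^2 - 9*d - 36) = (d - 3)*(d - 2)*(d^2 + 7*d + 12) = (d - 3)*(d - 2)*(d + 4)*(d + 3)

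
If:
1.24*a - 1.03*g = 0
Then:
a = 0.830645161290323*g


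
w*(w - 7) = w^2 - 7*w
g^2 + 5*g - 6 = (g - 1)*(g + 6)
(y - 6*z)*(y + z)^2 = y^3 - 4*y^2*z - 11*y*z^2 - 6*z^3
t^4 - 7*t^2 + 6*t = t*(t - 2)*(t - 1)*(t + 3)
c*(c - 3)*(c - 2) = c^3 - 5*c^2 + 6*c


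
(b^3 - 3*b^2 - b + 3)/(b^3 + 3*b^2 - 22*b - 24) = (b^2 - 4*b + 3)/(b^2 + 2*b - 24)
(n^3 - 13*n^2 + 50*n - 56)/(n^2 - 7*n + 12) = (n^2 - 9*n + 14)/(n - 3)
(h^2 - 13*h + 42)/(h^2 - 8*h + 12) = (h - 7)/(h - 2)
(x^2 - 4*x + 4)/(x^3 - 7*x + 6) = (x - 2)/(x^2 + 2*x - 3)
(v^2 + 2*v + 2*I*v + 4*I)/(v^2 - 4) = (v + 2*I)/(v - 2)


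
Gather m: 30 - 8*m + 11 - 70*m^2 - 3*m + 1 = -70*m^2 - 11*m + 42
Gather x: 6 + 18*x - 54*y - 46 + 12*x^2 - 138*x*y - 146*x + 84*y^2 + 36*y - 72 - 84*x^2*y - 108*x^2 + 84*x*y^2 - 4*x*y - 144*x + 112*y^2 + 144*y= x^2*(-84*y - 96) + x*(84*y^2 - 142*y - 272) + 196*y^2 + 126*y - 112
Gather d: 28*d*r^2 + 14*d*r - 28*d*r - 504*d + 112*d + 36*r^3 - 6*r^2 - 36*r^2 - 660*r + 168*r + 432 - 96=d*(28*r^2 - 14*r - 392) + 36*r^3 - 42*r^2 - 492*r + 336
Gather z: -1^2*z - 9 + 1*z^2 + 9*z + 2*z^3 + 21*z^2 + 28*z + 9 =2*z^3 + 22*z^2 + 36*z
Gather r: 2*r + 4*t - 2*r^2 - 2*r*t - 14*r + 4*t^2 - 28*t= -2*r^2 + r*(-2*t - 12) + 4*t^2 - 24*t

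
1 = 1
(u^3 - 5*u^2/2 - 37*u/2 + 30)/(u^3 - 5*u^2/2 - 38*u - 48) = (2*u^2 - 13*u + 15)/(2*u^2 - 13*u - 24)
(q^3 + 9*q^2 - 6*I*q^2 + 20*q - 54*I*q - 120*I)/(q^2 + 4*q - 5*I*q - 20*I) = (q^2 + q*(5 - 6*I) - 30*I)/(q - 5*I)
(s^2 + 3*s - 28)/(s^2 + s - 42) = (s - 4)/(s - 6)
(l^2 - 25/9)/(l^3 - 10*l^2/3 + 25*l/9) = (3*l + 5)/(l*(3*l - 5))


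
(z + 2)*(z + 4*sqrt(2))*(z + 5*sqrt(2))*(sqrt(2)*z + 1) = sqrt(2)*z^4 + 2*sqrt(2)*z^3 + 19*z^3 + 38*z^2 + 49*sqrt(2)*z^2 + 40*z + 98*sqrt(2)*z + 80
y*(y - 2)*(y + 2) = y^3 - 4*y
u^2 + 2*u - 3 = (u - 1)*(u + 3)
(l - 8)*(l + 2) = l^2 - 6*l - 16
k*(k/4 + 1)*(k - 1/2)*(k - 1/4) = k^4/4 + 13*k^3/16 - 23*k^2/32 + k/8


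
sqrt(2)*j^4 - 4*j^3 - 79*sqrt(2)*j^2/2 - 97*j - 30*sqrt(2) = (j - 6*sqrt(2))*(j + sqrt(2))*(j + 5*sqrt(2)/2)*(sqrt(2)*j + 1)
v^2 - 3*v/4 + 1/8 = (v - 1/2)*(v - 1/4)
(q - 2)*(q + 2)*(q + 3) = q^3 + 3*q^2 - 4*q - 12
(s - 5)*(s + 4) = s^2 - s - 20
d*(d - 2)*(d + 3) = d^3 + d^2 - 6*d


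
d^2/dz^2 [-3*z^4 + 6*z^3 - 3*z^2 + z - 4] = -36*z^2 + 36*z - 6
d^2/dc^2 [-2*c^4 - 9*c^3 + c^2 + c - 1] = -24*c^2 - 54*c + 2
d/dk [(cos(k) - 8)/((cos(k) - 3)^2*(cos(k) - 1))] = (-25*cos(k) + cos(2*k) + 38)*sin(k)/((cos(k) - 3)^3*(cos(k) - 1)^2)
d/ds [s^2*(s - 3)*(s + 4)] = s*(4*s^2 + 3*s - 24)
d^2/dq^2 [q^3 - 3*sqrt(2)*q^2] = 6*q - 6*sqrt(2)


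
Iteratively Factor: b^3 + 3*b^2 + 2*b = (b + 1)*(b^2 + 2*b) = b*(b + 1)*(b + 2)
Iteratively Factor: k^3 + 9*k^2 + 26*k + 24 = (k + 4)*(k^2 + 5*k + 6) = (k + 3)*(k + 4)*(k + 2)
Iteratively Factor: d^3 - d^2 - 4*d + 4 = (d + 2)*(d^2 - 3*d + 2) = (d - 1)*(d + 2)*(d - 2)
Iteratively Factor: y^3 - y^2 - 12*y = (y - 4)*(y^2 + 3*y) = (y - 4)*(y + 3)*(y)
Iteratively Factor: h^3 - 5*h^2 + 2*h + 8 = (h + 1)*(h^2 - 6*h + 8) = (h - 2)*(h + 1)*(h - 4)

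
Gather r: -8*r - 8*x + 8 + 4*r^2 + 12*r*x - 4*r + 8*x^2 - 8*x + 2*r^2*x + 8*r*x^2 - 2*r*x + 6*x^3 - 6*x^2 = r^2*(2*x + 4) + r*(8*x^2 + 10*x - 12) + 6*x^3 + 2*x^2 - 16*x + 8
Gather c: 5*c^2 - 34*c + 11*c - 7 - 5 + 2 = 5*c^2 - 23*c - 10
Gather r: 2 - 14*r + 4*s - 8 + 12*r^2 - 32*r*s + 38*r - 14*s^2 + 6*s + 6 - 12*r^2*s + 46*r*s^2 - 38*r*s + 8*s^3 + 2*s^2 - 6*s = r^2*(12 - 12*s) + r*(46*s^2 - 70*s + 24) + 8*s^3 - 12*s^2 + 4*s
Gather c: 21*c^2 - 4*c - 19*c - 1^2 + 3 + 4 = 21*c^2 - 23*c + 6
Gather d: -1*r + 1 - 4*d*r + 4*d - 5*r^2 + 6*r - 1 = d*(4 - 4*r) - 5*r^2 + 5*r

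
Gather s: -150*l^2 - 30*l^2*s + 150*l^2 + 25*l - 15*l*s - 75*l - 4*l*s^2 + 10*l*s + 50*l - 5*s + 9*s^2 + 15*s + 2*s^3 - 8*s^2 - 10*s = 2*s^3 + s^2*(1 - 4*l) + s*(-30*l^2 - 5*l)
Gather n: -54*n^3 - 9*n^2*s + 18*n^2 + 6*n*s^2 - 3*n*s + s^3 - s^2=-54*n^3 + n^2*(18 - 9*s) + n*(6*s^2 - 3*s) + s^3 - s^2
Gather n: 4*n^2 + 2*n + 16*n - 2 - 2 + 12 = 4*n^2 + 18*n + 8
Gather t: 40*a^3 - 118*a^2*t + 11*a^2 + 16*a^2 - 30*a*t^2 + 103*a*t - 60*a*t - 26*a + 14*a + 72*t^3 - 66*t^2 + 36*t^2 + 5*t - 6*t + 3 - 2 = 40*a^3 + 27*a^2 - 12*a + 72*t^3 + t^2*(-30*a - 30) + t*(-118*a^2 + 43*a - 1) + 1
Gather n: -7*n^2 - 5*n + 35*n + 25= -7*n^2 + 30*n + 25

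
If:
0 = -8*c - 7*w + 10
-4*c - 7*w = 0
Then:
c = 5/2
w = -10/7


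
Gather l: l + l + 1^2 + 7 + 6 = 2*l + 14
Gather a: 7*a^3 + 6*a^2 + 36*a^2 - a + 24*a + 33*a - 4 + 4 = 7*a^3 + 42*a^2 + 56*a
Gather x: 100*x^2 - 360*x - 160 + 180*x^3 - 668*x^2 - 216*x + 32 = 180*x^3 - 568*x^2 - 576*x - 128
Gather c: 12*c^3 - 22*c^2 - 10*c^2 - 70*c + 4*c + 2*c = 12*c^3 - 32*c^2 - 64*c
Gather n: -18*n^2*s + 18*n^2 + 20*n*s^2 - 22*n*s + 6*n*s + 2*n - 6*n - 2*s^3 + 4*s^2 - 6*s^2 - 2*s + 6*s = n^2*(18 - 18*s) + n*(20*s^2 - 16*s - 4) - 2*s^3 - 2*s^2 + 4*s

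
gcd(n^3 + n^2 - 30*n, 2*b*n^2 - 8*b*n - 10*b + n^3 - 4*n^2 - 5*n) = n - 5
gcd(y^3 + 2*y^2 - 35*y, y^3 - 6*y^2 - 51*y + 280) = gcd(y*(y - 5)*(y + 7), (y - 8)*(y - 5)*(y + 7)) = y^2 + 2*y - 35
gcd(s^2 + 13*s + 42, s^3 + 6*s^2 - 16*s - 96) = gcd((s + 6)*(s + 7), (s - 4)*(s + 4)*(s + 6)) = s + 6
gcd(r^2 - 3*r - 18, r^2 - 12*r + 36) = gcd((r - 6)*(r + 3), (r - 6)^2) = r - 6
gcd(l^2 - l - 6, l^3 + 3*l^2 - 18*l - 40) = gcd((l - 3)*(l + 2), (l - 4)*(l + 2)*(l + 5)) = l + 2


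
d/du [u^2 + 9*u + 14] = 2*u + 9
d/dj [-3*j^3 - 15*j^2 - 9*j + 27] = -9*j^2 - 30*j - 9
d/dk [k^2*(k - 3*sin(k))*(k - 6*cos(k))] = k*(k*(k - 3*sin(k))*(6*sin(k) + 1) - k*(k - 6*cos(k))*(3*cos(k) - 1) + 2*(k - 3*sin(k))*(k - 6*cos(k)))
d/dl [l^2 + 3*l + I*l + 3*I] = 2*l + 3 + I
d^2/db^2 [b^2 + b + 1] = 2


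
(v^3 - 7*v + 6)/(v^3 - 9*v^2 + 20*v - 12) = (v + 3)/(v - 6)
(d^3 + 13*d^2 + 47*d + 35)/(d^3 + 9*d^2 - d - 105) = (d + 1)/(d - 3)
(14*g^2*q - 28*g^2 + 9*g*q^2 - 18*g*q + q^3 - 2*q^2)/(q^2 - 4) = (14*g^2 + 9*g*q + q^2)/(q + 2)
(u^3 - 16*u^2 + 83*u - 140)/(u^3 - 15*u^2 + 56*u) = (u^2 - 9*u + 20)/(u*(u - 8))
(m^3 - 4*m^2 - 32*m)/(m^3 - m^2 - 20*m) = (m - 8)/(m - 5)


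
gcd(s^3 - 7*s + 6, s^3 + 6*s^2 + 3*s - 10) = s - 1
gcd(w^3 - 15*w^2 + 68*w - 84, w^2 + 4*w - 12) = w - 2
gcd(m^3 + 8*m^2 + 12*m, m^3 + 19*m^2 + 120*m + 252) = m + 6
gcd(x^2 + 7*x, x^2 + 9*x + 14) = x + 7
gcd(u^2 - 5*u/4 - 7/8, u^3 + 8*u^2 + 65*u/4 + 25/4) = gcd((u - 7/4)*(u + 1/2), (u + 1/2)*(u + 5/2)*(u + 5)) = u + 1/2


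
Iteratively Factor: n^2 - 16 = (n + 4)*(n - 4)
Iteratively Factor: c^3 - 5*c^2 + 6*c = (c - 3)*(c^2 - 2*c) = c*(c - 3)*(c - 2)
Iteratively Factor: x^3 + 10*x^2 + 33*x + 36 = (x + 4)*(x^2 + 6*x + 9) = (x + 3)*(x + 4)*(x + 3)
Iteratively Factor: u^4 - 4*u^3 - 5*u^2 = (u + 1)*(u^3 - 5*u^2) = u*(u + 1)*(u^2 - 5*u) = u*(u - 5)*(u + 1)*(u)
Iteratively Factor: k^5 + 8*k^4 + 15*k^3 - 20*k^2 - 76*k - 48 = (k + 3)*(k^4 + 5*k^3 - 20*k - 16) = (k - 2)*(k + 3)*(k^3 + 7*k^2 + 14*k + 8) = (k - 2)*(k + 2)*(k + 3)*(k^2 + 5*k + 4) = (k - 2)*(k + 2)*(k + 3)*(k + 4)*(k + 1)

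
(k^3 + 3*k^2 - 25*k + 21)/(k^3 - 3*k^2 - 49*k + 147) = (k - 1)/(k - 7)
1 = 1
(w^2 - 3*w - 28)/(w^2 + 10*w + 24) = (w - 7)/(w + 6)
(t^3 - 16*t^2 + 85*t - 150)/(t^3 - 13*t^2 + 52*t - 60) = (t - 5)/(t - 2)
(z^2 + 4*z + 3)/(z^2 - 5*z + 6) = (z^2 + 4*z + 3)/(z^2 - 5*z + 6)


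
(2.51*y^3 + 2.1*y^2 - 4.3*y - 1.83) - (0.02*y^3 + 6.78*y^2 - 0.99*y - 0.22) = 2.49*y^3 - 4.68*y^2 - 3.31*y - 1.61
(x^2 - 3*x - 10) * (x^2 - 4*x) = x^4 - 7*x^3 + 2*x^2 + 40*x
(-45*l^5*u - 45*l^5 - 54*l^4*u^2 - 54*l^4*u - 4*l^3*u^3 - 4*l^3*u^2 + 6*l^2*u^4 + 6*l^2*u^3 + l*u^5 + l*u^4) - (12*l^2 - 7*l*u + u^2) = -45*l^5*u - 45*l^5 - 54*l^4*u^2 - 54*l^4*u - 4*l^3*u^3 - 4*l^3*u^2 + 6*l^2*u^4 + 6*l^2*u^3 - 12*l^2 + l*u^5 + l*u^4 + 7*l*u - u^2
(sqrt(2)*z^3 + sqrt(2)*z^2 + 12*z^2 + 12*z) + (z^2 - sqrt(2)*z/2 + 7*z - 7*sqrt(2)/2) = sqrt(2)*z^3 + sqrt(2)*z^2 + 13*z^2 - sqrt(2)*z/2 + 19*z - 7*sqrt(2)/2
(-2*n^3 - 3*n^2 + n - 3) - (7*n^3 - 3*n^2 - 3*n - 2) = -9*n^3 + 4*n - 1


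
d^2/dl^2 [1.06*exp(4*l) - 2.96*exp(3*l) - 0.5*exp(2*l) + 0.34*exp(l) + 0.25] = (16.96*exp(3*l) - 26.64*exp(2*l) - 2.0*exp(l) + 0.34)*exp(l)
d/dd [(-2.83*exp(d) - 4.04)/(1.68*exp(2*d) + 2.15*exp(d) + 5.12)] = (4.7544*exp(2*d) + 13.5744*exp(d) - 5.8036)*exp(d)/(2.8224*exp(4*d) + 7.224*exp(3*d) + 21.8257*exp(2*d) + 22.016*exp(d) + 26.2144)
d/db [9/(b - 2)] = -9/(b - 2)^2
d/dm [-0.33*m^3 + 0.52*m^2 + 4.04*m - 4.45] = -0.99*m^2 + 1.04*m + 4.04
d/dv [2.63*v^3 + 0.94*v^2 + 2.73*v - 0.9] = 7.89*v^2 + 1.88*v + 2.73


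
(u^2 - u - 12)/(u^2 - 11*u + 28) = (u + 3)/(u - 7)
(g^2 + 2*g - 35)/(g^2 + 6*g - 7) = (g - 5)/(g - 1)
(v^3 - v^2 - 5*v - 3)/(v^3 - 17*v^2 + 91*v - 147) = (v^2 + 2*v + 1)/(v^2 - 14*v + 49)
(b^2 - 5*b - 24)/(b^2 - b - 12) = (b - 8)/(b - 4)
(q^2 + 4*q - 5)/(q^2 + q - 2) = (q + 5)/(q + 2)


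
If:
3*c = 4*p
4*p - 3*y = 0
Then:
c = y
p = 3*y/4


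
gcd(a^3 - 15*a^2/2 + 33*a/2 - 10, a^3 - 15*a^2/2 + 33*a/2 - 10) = a^3 - 15*a^2/2 + 33*a/2 - 10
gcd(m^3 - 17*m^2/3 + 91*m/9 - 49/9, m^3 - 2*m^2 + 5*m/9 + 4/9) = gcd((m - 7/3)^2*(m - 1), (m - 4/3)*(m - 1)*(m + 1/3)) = m - 1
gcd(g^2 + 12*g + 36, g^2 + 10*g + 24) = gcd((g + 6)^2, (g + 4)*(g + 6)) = g + 6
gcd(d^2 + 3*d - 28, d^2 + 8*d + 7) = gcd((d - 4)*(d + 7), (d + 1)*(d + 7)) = d + 7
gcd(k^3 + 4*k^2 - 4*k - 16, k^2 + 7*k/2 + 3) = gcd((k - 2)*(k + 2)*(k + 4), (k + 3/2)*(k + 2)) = k + 2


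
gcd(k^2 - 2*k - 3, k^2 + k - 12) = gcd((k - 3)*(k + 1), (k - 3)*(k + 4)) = k - 3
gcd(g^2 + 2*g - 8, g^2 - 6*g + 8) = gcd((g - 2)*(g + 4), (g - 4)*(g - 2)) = g - 2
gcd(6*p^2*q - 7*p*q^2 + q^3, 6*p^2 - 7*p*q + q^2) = 6*p^2 - 7*p*q + q^2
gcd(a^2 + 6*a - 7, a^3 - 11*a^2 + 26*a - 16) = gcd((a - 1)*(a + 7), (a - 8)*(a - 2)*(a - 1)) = a - 1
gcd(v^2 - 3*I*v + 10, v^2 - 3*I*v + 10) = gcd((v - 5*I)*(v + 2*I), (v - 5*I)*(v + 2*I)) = v^2 - 3*I*v + 10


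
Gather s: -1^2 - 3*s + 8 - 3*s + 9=16 - 6*s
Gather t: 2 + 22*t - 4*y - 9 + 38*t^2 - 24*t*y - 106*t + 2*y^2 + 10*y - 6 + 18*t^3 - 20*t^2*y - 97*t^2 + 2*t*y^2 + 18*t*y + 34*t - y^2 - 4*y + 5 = 18*t^3 + t^2*(-20*y - 59) + t*(2*y^2 - 6*y - 50) + y^2 + 2*y - 8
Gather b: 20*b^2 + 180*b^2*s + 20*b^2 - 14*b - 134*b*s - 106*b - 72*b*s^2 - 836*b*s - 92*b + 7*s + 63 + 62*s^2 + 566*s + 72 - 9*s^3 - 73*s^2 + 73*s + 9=b^2*(180*s + 40) + b*(-72*s^2 - 970*s - 212) - 9*s^3 - 11*s^2 + 646*s + 144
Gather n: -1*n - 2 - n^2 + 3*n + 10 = -n^2 + 2*n + 8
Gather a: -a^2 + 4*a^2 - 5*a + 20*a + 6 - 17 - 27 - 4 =3*a^2 + 15*a - 42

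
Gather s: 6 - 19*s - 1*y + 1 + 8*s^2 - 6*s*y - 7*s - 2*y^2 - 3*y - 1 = 8*s^2 + s*(-6*y - 26) - 2*y^2 - 4*y + 6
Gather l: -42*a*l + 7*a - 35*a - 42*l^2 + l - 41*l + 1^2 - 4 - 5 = -28*a - 42*l^2 + l*(-42*a - 40) - 8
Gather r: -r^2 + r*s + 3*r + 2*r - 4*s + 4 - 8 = -r^2 + r*(s + 5) - 4*s - 4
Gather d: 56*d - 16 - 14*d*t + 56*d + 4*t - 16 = d*(112 - 14*t) + 4*t - 32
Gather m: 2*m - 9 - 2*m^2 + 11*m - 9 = -2*m^2 + 13*m - 18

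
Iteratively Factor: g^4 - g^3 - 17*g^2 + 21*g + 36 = (g + 1)*(g^3 - 2*g^2 - 15*g + 36) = (g - 3)*(g + 1)*(g^2 + g - 12) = (g - 3)^2*(g + 1)*(g + 4)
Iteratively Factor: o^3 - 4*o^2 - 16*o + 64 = (o - 4)*(o^2 - 16) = (o - 4)*(o + 4)*(o - 4)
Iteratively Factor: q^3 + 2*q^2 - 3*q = (q + 3)*(q^2 - q) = (q - 1)*(q + 3)*(q)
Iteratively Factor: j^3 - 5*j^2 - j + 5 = (j - 5)*(j^2 - 1) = (j - 5)*(j + 1)*(j - 1)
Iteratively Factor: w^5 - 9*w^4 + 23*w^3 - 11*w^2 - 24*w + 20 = (w + 1)*(w^4 - 10*w^3 + 33*w^2 - 44*w + 20) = (w - 1)*(w + 1)*(w^3 - 9*w^2 + 24*w - 20) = (w - 2)*(w - 1)*(w + 1)*(w^2 - 7*w + 10) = (w - 2)^2*(w - 1)*(w + 1)*(w - 5)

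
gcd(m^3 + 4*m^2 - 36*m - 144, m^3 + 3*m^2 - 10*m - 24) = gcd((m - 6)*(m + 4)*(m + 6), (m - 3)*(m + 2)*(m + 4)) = m + 4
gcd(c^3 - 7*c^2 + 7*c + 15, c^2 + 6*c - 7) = 1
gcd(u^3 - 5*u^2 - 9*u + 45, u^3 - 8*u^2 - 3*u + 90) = u^2 - 2*u - 15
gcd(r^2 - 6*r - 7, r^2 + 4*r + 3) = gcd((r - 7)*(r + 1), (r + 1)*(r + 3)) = r + 1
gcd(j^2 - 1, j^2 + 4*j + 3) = j + 1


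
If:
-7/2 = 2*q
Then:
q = -7/4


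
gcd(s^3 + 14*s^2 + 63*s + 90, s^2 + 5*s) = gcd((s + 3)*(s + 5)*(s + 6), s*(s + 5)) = s + 5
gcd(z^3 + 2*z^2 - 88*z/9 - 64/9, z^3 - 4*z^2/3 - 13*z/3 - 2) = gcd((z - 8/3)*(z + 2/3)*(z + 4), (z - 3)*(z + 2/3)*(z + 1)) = z + 2/3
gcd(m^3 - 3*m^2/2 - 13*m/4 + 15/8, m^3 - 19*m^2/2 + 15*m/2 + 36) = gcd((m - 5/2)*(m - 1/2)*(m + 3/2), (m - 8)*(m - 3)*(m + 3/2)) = m + 3/2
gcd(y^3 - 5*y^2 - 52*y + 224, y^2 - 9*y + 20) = y - 4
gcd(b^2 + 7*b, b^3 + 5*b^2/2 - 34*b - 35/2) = b + 7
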